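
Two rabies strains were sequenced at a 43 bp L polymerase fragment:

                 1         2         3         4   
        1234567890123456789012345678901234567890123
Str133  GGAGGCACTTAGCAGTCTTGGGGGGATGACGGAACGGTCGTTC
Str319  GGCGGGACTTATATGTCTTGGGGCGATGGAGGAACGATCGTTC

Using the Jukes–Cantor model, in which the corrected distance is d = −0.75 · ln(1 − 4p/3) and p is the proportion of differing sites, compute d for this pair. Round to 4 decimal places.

0.2454

Differing sites — 3:A/C; 6:C/G; 12:G/T; 13:C/A; 14:A/T; 24:G/C; 29:A/G; 30:C/A; 37:G/A.
p = 9/43 = 0.209302.
d = −0.75 · ln(1 − (4/3)·0.209302) = −0.75 · ln(0.720931) = −0.75 · (-0.327212) = 0.2454.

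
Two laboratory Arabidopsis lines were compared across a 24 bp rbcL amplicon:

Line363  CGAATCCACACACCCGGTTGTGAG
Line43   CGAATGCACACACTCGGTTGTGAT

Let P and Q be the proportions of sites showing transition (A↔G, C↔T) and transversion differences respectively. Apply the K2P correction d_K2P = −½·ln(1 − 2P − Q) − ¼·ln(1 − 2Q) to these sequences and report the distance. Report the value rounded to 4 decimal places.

Mismatches occur at site 6 (C↔G, transversion), site 14 (C↔T, transition), site 24 (G↔T, transversion).
Of the 3 differences, 1 transition and 2 transversions over 24 sites: P = 1/24 = 0.041667, Q = 2/24 = 0.083333.
d = −0.5·ln(0.833333) − 0.25·ln(0.833334) = −0.5·(-0.182322) − 0.25·(-0.182321) = 0.1367.

0.1367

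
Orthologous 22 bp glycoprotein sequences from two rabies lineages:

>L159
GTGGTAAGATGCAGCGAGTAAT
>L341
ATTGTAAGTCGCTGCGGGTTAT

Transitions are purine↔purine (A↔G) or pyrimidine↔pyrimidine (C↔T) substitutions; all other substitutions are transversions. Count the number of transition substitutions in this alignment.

The sequences differ at positions 1 (G/A, transition), 3 (G/T, transversion), 9 (A/T, transversion), 10 (T/C, transition), 13 (A/T, transversion), 17 (A/G, transition), 20 (A/T, transversion).
Of the 7 differences, 3 transitions and 4 transversions, so the answer is 3.

3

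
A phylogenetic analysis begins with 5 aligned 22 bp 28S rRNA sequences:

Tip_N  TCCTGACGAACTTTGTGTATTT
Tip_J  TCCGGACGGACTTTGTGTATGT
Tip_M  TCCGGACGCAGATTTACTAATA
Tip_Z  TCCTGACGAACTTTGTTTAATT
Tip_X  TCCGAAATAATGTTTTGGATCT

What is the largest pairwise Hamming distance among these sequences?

Pairwise Hamming distances:
  Tip_N vs Tip_J: 3
  Tip_N vs Tip_M: 9
  Tip_N vs Tip_Z: 2
  Tip_N vs Tip_X: 9
  Tip_J vs Tip_M: 9
  Tip_J vs Tip_Z: 5
  Tip_J vs Tip_X: 9
  Tip_M vs Tip_Z: 8
  Tip_M vs Tip_X: 12
  Tip_Z vs Tip_X: 11
The largest is 12, between Tip_M and Tip_X.

12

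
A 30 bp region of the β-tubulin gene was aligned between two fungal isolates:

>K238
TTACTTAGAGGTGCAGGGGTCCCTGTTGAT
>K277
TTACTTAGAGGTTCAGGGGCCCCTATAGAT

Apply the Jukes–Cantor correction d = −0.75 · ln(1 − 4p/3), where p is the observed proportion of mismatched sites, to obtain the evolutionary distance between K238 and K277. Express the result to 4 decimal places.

The sequences differ at positions 13 (G/T), 20 (T/C), 25 (G/A), 27 (T/A).
p = 4/30 = 0.133333.
d = −0.75 · ln(1 − (4/3)·0.133333) = −0.75 · ln(0.822223) = −0.75 · (-0.195744) = 0.1468.

0.1468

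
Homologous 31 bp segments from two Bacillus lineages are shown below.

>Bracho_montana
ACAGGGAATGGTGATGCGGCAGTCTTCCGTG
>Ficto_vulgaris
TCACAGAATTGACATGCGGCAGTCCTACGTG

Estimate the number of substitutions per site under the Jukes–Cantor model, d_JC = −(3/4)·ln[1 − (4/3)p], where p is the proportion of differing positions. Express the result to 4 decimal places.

The sequences differ at positions 1 (A/T), 4 (G/C), 5 (G/A), 10 (G/T), 12 (T/A), 13 (G/C), 25 (T/C), 27 (C/A).
p = 8/31 = 0.258065.
d = −0.75 · ln(1 − (4/3)·0.258065) = −0.75 · ln(0.655913) = −0.75 · (-0.421727) = 0.3163.

0.3163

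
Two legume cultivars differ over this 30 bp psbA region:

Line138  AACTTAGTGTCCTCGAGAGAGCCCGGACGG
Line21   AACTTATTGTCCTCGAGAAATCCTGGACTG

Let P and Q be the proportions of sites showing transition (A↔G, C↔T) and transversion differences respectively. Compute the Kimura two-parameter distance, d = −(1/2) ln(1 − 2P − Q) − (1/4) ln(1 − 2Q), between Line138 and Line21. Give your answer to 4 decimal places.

Differing sites — 7:G/T (Tv); 19:G/A (Ti); 21:G/T (Tv); 24:C/T (Ti); 29:G/T (Tv).
Of the 5 differences, 2 transitions and 3 transversions over 30 sites: P = 2/30 = 0.066667, Q = 3/30 = 0.100000.
d = −0.5·ln(0.766666) − 0.25·ln(0.800000) = −0.5·(-0.265704) − 0.25·(-0.223144) = 0.1886.

0.1886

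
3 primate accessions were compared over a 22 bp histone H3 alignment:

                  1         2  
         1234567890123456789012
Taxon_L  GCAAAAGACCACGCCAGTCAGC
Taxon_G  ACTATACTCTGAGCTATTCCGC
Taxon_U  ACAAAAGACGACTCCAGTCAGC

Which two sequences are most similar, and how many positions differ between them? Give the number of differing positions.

Pairwise Hamming distances:
  Taxon_L vs Taxon_G: 11
  Taxon_L vs Taxon_U: 3
  Taxon_G vs Taxon_U: 11
The smallest is 3, between Taxon_L and Taxon_U.

3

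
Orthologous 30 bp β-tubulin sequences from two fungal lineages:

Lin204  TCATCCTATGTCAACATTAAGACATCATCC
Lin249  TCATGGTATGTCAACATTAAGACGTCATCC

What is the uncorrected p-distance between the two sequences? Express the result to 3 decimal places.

0.100

Mismatches occur at site 5 (C↔G), site 6 (C↔G), site 24 (A↔G).
There are 3 differences over 30 sites, so p = 3/30 = 0.100.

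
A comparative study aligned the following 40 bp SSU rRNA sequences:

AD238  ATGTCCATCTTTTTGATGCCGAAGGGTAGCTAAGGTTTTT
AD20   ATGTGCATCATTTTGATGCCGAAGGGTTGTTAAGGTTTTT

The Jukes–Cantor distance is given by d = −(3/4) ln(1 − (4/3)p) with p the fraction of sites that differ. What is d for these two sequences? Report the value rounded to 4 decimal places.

Differing sites — 5:C/G; 10:T/A; 28:A/T; 30:C/T.
p = 4/40 = 0.100000.
d = −0.75 · ln(1 − (4/3)·0.100000) = −0.75 · ln(0.866667) = −0.75 · (-0.143100) = 0.1073.

0.1073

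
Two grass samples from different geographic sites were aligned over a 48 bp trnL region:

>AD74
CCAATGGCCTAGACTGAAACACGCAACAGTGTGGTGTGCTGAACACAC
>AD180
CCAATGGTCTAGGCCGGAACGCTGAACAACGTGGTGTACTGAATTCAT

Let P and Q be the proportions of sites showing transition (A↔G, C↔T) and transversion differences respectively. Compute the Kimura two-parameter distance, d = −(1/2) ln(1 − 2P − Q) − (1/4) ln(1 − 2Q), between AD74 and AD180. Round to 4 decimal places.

Differing sites — 8:C/T (Ti); 13:A/G (Ti); 15:T/C (Ti); 17:A/G (Ti); 21:A/G (Ti); 23:G/T (Tv); 24:C/G (Tv); 29:G/A (Ti); 30:T/C (Ti); 38:G/A (Ti); 44:C/T (Ti); 45:A/T (Tv); 48:C/T (Ti).
Of the 13 differences, 10 transitions and 3 transversions over 48 sites: P = 10/48 = 0.208333, Q = 3/48 = 0.062500.
d = −0.5·ln(0.520834) − 0.25·ln(0.875000) = −0.5·(-0.652324) − 0.25·(-0.133531) = 0.3595.

0.3595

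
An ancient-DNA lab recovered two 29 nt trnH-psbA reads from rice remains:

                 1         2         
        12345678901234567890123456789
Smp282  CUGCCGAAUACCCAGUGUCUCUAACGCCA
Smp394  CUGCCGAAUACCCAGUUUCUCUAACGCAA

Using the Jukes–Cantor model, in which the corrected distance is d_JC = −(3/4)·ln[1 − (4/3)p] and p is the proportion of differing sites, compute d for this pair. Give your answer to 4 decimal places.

Mismatches occur at site 17 (G→U), site 28 (C→A).
p = 2/29 = 0.068966.
d = −0.75 · ln(1 − (4/3)·0.068966) = −0.75 · ln(0.908045) = −0.75 · (-0.096461) = 0.0723.

0.0723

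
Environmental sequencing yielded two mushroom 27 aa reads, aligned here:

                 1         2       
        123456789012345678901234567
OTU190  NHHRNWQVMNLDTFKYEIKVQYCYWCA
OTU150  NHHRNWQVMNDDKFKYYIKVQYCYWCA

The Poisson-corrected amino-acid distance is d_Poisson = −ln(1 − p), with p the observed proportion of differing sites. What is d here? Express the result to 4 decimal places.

Mismatches occur at site 11 (L↔D), site 13 (T↔K), site 17 (E↔Y).
p = 3/27 = 0.111111.
d = −ln(1 − 0.111111) = −ln(0.888889) = 0.1178.

0.1178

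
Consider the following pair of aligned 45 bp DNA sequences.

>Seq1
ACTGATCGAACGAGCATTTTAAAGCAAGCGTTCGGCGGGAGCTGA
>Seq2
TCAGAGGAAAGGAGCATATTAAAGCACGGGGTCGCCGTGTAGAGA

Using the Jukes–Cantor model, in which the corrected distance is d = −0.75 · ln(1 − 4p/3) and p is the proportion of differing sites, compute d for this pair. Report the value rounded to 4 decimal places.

0.4819

The sequences differ at positions 1 (A/T), 3 (T/A), 6 (T/G), 7 (C/G), 8 (G/A), 11 (C/G), 18 (T/A), 27 (A/C), 29 (C/G), 31 (T/G), 35 (G/C), 38 (G/T), 40 (A/T), 41 (G/A), 42 (C/G), 43 (T/A).
p = 16/45 = 0.355556.
d = −0.75 · ln(1 − (4/3)·0.355556) = −0.75 · ln(0.525925) = −0.75 · (-0.642597) = 0.4819.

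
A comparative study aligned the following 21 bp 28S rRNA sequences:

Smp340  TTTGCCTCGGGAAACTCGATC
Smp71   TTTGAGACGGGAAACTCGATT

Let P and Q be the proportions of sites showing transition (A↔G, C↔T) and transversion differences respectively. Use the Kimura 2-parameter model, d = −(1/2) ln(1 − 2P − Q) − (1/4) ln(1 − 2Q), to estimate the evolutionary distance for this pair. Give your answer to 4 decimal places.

The sequences differ at positions 5 (C/A, transversion), 6 (C/G, transversion), 7 (T/A, transversion), 21 (C/T, transition).
Of the 4 differences, 1 transition and 3 transversions over 21 sites: P = 1/21 = 0.047619, Q = 3/21 = 0.142857.
d = −0.5·ln(0.761905) − 0.25·ln(0.714286) = −0.5·(-0.271933) − 0.25·(-0.336472) = 0.2201.

0.2201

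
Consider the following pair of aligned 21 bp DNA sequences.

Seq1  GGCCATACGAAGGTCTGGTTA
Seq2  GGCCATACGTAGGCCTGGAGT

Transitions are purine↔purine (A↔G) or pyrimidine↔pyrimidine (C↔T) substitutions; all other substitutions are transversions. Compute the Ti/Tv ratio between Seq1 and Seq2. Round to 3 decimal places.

0.250

Differing sites — 10:A/T (Tv); 14:T/C (Ti); 19:T/A (Tv); 20:T/G (Tv); 21:A/T (Tv).
Of the 5 differences, 1 transition and 4 transversions, so Ti/Tv = 1/4 = 0.250.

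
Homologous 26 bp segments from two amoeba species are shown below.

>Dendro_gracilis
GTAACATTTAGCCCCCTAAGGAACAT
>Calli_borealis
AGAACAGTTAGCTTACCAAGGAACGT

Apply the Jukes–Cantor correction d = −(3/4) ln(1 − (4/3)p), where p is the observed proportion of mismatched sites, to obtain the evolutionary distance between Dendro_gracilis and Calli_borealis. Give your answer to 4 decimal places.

Differing sites — 1:G/A; 2:T/G; 7:T/G; 13:C/T; 14:C/T; 15:C/A; 17:T/C; 25:A/G.
p = 8/26 = 0.307692.
d = −0.75 · ln(1 − (4/3)·0.307692) = −0.75 · ln(0.589744) = −0.75 · (-0.528067) = 0.3961.

0.3961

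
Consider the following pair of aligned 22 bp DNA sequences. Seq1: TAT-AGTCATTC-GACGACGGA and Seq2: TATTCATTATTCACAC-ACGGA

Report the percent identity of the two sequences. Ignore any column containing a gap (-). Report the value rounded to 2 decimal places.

Excluding the 3 gap columns leaves 19 comparable sites.
The sequences differ at positions 5 (A/C), 6 (G/A), 8 (C/T), 14 (G/C).
15 of the 19 comparable sites match, so the percent identity is 15/19 × 100 = 78.95%.

78.95%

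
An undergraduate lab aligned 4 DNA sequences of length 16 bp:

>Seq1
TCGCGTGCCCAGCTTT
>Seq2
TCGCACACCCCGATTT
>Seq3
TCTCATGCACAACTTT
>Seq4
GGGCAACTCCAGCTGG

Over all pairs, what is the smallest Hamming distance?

Pairwise Hamming distances:
  Seq1 vs Seq2: 5
  Seq1 vs Seq3: 4
  Seq1 vs Seq4: 8
  Seq2 vs Seq3: 7
  Seq2 vs Seq4: 9
  Seq3 vs Seq4: 10
The smallest is 4, between Seq1 and Seq3.

4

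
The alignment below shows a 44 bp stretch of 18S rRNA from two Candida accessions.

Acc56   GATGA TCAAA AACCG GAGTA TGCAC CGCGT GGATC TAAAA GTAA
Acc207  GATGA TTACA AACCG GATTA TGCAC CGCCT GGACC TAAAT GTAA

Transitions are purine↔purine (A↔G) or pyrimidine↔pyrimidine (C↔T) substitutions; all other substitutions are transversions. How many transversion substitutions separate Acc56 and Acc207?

4

Differing sites — 7:C/T (Ti); 9:A/C (Tv); 18:G/T (Tv); 29:G/C (Tv); 34:T/C (Ti); 40:A/T (Tv).
Of the 6 differences, 2 transitions and 4 transversions, so the answer is 4.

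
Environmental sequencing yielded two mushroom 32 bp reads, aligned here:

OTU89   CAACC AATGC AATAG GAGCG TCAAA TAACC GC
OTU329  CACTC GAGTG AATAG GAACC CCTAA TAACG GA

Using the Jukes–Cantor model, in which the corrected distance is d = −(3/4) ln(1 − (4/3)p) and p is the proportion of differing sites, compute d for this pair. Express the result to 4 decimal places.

Differing sites — 3:A/C; 4:C/T; 6:A/G; 8:T/G; 9:G/T; 10:C/G; 18:G/A; 20:G/C; 21:T/C; 23:A/T; 30:C/G; 32:C/A.
p = 12/32 = 0.375000.
d = −0.75 · ln(1 − (4/3)·0.375000) = −0.75 · ln(0.500000) = −0.75 · (-0.693147) = 0.5199.

0.5199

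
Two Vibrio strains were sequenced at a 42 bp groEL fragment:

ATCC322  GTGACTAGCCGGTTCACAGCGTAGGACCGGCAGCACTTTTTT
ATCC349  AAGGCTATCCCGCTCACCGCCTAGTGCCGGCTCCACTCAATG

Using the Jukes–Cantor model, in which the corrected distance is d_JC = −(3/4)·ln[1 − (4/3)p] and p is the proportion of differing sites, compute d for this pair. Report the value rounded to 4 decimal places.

0.5319

Differing sites — 1:G/A; 2:T/A; 4:A/G; 8:G/T; 11:G/C; 13:T/C; 18:A/C; 21:G/C; 25:G/T; 26:A/G; 32:A/T; 33:G/C; 38:T/C; 39:T/A; 40:T/A; 42:T/G.
p = 16/42 = 0.380952.
d = −0.75 · ln(1 − (4/3)·0.380952) = −0.75 · ln(0.492064) = −0.75 · (-0.709146) = 0.5319.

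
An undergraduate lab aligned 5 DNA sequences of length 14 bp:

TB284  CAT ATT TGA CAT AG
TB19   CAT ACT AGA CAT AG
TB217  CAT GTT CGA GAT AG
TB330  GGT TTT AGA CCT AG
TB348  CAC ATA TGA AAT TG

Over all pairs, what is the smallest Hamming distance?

Pairwise Hamming distances:
  TB284 vs TB19: 2
  TB284 vs TB217: 3
  TB284 vs TB330: 5
  TB284 vs TB348: 4
  TB19 vs TB217: 4
  TB19 vs TB330: 5
  TB19 vs TB348: 6
  TB217 vs TB330: 6
  TB217 vs TB348: 6
  TB330 vs TB348: 9
The smallest is 2, between TB284 and TB19.

2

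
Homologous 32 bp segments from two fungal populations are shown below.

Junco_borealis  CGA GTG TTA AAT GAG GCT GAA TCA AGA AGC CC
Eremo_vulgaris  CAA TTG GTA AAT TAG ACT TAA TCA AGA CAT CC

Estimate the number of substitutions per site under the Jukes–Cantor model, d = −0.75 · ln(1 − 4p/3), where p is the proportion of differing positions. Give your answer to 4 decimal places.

The sequences differ at positions 2 (G/A), 4 (G/T), 7 (T/G), 13 (G/T), 16 (G/A), 19 (G/T), 28 (A/C), 29 (G/A), 30 (C/T).
p = 9/32 = 0.281250.
d = −0.75 · ln(1 − (4/3)·0.281250) = −0.75 · ln(0.625000) = −0.75 · (-0.470004) = 0.3525.

0.3525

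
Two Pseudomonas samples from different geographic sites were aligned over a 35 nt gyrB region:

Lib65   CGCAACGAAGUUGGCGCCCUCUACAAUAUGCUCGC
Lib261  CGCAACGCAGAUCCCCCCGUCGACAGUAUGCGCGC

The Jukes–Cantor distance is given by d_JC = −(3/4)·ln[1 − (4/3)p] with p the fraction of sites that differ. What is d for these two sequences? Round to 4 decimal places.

Differing sites — 8:A/C; 11:U/A; 13:G/C; 14:G/C; 16:G/C; 19:C/G; 22:U/G; 26:A/G; 32:U/G.
p = 9/35 = 0.257143.
d = −0.75 · ln(1 − (4/3)·0.257143) = −0.75 · ln(0.657143) = −0.75 · (-0.419854) = 0.3149.

0.3149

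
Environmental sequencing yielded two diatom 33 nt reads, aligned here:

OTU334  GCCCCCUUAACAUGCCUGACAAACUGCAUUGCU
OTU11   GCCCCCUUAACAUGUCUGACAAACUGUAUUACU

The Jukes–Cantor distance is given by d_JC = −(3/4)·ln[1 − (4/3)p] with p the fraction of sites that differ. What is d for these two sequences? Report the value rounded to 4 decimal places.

Differing sites — 15:C/U; 27:C/U; 31:G/A.
p = 3/33 = 0.090909.
d = −0.75 · ln(1 − (4/3)·0.090909) = −0.75 · ln(0.878788) = −0.75 · (-0.129212) = 0.0969.

0.0969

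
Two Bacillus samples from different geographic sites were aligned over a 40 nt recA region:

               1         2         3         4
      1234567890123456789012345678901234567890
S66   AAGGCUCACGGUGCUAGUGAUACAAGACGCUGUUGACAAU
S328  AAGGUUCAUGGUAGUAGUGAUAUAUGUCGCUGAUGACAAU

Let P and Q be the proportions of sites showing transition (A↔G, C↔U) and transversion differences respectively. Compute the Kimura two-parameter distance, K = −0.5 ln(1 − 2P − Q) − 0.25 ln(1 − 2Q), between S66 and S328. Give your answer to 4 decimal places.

0.2341

Mismatches occur at site 5 (C/U, transition), site 9 (C/U, transition), site 13 (G/A, transition), site 14 (C/G, transversion), site 23 (C/U, transition), site 25 (A/U, transversion), site 27 (A/U, transversion), site 33 (U/A, transversion).
Of the 8 differences, 4 transitions and 4 transversions over 40 sites: P = 4/40 = 0.100000, Q = 4/40 = 0.100000.
d = −0.5·ln(0.700000) − 0.25·ln(0.800000) = −0.5·(-0.356675) − 0.25·(-0.223144) = 0.2341.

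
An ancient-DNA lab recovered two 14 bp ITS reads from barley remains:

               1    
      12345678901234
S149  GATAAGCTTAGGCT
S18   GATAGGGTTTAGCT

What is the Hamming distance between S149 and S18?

Differing sites — 5:A/G; 7:C/G; 10:A/T; 11:G/A.
That gives 4 mismatches out of 14 aligned sites, so the Hamming distance is 4.

4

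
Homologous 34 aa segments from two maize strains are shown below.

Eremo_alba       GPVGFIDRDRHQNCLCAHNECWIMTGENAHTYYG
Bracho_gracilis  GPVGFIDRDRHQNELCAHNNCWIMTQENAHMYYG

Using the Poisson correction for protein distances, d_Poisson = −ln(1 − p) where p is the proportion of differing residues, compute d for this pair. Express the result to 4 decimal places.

Differing sites — 14:C/E; 20:E/N; 26:G/Q; 31:T/M.
p = 4/34 = 0.117647.
d = −ln(1 − 0.117647) = −ln(0.882353) = 0.1252.

0.1252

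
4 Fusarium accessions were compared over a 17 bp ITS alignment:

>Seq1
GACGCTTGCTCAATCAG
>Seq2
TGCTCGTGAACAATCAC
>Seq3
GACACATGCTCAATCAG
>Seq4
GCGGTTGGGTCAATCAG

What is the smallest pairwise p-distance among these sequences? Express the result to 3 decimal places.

Pairwise Hamming distances:
  Seq1 vs Seq2: 7
  Seq1 vs Seq3: 2
  Seq1 vs Seq4: 5
  Seq2 vs Seq3: 7
  Seq2 vs Seq4: 10
  Seq3 vs Seq4: 7
The smallest is 2 mismatches, between Seq1 and Seq3; p = 2/17 = 0.118.

0.118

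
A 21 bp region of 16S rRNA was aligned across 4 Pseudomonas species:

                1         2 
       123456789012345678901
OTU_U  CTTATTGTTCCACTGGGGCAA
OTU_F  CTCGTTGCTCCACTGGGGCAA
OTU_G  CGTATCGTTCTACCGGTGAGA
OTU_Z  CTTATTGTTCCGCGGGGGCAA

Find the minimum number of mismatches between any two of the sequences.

2

Pairwise Hamming distances:
  OTU_U vs OTU_F: 3
  OTU_U vs OTU_G: 7
  OTU_U vs OTU_Z: 2
  OTU_F vs OTU_G: 10
  OTU_F vs OTU_Z: 5
  OTU_G vs OTU_Z: 8
The smallest is 2, between OTU_U and OTU_Z.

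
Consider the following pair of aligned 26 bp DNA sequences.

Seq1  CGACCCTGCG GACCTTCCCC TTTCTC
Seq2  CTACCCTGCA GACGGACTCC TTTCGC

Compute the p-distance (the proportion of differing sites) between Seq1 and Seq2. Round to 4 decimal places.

Mismatches occur at site 2 (G↔T), site 10 (G↔A), site 14 (C↔G), site 15 (T↔G), site 16 (T↔A), site 18 (C↔T), site 25 (T↔G).
There are 7 differences over 26 sites, so p = 7/26 = 0.2692.

0.2692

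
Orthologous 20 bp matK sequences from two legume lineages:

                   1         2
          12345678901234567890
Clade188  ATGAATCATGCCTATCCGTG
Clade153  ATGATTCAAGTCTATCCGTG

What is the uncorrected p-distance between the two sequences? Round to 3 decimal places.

0.150

The sequences differ at positions 5 (A/T), 9 (T/A), 11 (C/T).
There are 3 differences over 20 sites, so p = 3/20 = 0.150.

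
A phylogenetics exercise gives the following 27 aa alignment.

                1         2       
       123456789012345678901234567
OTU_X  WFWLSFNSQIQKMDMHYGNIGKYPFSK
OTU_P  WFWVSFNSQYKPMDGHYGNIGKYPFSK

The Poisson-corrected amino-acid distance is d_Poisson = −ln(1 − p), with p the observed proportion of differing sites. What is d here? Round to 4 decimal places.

0.2048

The sequences differ at positions 4 (L/V), 10 (I/Y), 11 (Q/K), 12 (K/P), 15 (M/G).
p = 5/27 = 0.185185.
d = −ln(1 − 0.185185) = −ln(0.814815) = 0.2048.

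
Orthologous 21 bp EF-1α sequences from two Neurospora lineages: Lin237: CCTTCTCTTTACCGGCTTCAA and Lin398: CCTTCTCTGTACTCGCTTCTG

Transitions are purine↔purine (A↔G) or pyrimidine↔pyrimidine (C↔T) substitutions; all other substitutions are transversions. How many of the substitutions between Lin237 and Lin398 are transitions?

2

The sequences differ at positions 9 (T/G, transversion), 13 (C/T, transition), 14 (G/C, transversion), 20 (A/T, transversion), 21 (A/G, transition).
Of the 5 differences, 2 transitions and 3 transversions, so the answer is 2.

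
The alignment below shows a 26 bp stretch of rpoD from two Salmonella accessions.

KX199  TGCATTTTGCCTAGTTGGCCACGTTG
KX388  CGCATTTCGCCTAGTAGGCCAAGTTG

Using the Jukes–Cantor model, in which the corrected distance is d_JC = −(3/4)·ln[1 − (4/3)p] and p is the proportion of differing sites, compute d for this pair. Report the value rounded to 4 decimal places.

0.1722

Differing sites — 1:T/C; 8:T/C; 16:T/A; 22:C/A.
p = 4/26 = 0.153846.
d = −0.75 · ln(1 − (4/3)·0.153846) = −0.75 · ln(0.794872) = −0.75 · (-0.229574) = 0.1722.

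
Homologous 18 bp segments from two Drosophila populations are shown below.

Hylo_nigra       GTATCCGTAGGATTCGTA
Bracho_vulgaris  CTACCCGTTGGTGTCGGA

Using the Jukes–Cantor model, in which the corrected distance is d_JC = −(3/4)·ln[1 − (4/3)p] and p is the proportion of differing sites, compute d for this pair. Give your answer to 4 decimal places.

Differing sites — 1:G/C; 4:T/C; 9:A/T; 12:A/T; 13:T/G; 17:T/G.
p = 6/18 = 0.333333.
d = −0.75 · ln(1 − (4/3)·0.333333) = −0.75 · ln(0.555556) = −0.75 · (-0.587786) = 0.4408.

0.4408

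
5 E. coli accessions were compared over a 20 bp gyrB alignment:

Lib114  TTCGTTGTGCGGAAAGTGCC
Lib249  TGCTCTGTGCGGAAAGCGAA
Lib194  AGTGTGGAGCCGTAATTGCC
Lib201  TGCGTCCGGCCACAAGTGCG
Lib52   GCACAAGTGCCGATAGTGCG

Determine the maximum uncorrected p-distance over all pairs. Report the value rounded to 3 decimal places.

0.600

Pairwise Hamming distances:
  Lib114 vs Lib249: 6
  Lib114 vs Lib194: 8
  Lib114 vs Lib201: 8
  Lib114 vs Lib52: 9
  Lib249 vs Lib194: 12
  Lib249 vs Lib201: 11
  Lib249 vs Lib52: 11
  Lib194 vs Lib201: 9
  Lib194 vs Lib52: 11
  Lib201 vs Lib52: 11
The largest is 12 mismatches, between Lib249 and Lib194; p = 12/20 = 0.600.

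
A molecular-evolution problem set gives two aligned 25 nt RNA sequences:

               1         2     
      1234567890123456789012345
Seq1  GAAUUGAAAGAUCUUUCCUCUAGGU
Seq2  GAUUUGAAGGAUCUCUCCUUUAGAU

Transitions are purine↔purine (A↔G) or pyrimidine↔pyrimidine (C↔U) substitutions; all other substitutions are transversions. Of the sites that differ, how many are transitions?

Differing sites — 3:A/U (Tv); 9:A/G (Ti); 15:U/C (Ti); 20:C/U (Ti); 24:G/A (Ti).
Of the 5 differences, 4 transitions and 1 transversion, so the answer is 4.

4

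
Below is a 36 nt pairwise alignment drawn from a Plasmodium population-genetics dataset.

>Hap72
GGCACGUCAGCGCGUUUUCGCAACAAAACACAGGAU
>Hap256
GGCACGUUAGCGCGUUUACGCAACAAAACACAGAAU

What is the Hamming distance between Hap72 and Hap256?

The sequences differ at positions 8 (C/U), 18 (U/A), 34 (G/A).
That gives 3 mismatches out of 36 aligned sites, so the Hamming distance is 3.

3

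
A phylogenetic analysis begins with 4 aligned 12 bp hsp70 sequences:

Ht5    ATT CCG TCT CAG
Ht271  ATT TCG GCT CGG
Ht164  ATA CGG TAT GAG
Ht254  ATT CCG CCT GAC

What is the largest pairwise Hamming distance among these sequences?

Pairwise Hamming distances:
  Ht5 vs Ht271: 3
  Ht5 vs Ht164: 4
  Ht5 vs Ht254: 3
  Ht271 vs Ht164: 7
  Ht271 vs Ht254: 5
  Ht164 vs Ht254: 5
The largest is 7, between Ht271 and Ht164.

7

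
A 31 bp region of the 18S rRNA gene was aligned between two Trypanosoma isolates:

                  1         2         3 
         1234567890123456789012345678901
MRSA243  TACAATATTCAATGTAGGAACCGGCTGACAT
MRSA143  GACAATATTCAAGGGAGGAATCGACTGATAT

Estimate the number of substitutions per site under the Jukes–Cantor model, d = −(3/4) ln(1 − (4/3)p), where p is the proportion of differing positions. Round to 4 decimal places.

Mismatches occur at site 1 (T→G), site 13 (T→G), site 15 (T→G), site 21 (C→T), site 24 (G→A), site 29 (C→T).
p = 6/31 = 0.193548.
d = −0.75 · ln(1 − (4/3)·0.193548) = −0.75 · ln(0.741936) = −0.75 · (-0.298492) = 0.2239.

0.2239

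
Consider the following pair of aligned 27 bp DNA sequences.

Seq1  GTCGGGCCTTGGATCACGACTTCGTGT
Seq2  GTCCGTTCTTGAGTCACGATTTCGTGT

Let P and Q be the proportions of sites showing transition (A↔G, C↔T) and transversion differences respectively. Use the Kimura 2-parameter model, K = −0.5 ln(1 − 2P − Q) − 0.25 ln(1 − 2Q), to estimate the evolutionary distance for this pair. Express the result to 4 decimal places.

0.2714

Differing sites — 4:G/C (Tv); 6:G/T (Tv); 7:C/T (Ti); 12:G/A (Ti); 13:A/G (Ti); 20:C/T (Ti).
Of the 6 differences, 4 transitions and 2 transversions over 27 sites: P = 4/27 = 0.148148, Q = 2/27 = 0.074074.
d = −0.5·ln(0.629630) − 0.25·ln(0.851852) = −0.5·(-0.462623) − 0.25·(-0.160342) = 0.2714.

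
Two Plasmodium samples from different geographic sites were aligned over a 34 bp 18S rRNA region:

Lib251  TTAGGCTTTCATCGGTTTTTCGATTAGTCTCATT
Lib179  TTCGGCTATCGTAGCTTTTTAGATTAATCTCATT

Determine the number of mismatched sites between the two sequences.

The sequences differ at positions 3 (A/C), 8 (T/A), 11 (A/G), 13 (C/A), 15 (G/C), 21 (C/A), 27 (G/A).
That gives 7 mismatches out of 34 aligned sites, so the Hamming distance is 7.

7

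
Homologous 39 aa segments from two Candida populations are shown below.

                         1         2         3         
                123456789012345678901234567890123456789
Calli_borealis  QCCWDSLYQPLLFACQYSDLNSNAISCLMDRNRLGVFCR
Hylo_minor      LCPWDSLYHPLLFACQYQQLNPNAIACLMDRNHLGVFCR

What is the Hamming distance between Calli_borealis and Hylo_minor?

8

The sequences differ at positions 1 (Q/L), 3 (C/P), 9 (Q/H), 18 (S/Q), 19 (D/Q), 22 (S/P), 26 (S/A), 33 (R/H).
That gives 8 mismatches out of 39 aligned sites, so the Hamming distance is 8.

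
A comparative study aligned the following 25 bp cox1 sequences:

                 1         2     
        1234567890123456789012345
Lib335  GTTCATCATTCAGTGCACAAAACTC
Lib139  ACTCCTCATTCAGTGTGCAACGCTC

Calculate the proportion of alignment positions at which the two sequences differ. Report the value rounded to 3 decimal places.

Differing sites — 1:G/A; 2:T/C; 5:A/C; 16:C/T; 17:A/G; 21:A/C; 22:A/G.
There are 7 differences over 25 sites, so p = 7/25 = 0.280.

0.280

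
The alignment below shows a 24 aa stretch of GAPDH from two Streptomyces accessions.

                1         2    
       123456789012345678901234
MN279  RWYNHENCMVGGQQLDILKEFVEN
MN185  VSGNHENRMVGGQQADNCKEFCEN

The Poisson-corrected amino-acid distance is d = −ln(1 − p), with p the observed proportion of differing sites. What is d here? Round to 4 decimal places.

Differing sites — 1:R/V; 2:W/S; 3:Y/G; 8:C/R; 15:L/A; 17:I/N; 18:L/C; 22:V/C.
p = 8/24 = 0.333333.
d = −ln(1 − 0.333333) = −ln(0.666667) = 0.4055.

0.4055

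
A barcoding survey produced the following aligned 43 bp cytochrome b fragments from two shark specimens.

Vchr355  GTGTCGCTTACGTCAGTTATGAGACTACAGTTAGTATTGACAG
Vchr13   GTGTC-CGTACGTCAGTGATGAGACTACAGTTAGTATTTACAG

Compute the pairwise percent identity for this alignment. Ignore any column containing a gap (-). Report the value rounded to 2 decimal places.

92.86%

Excluding the 1 gap column leaves 42 comparable sites.
The sequences differ at positions 8 (T/G), 18 (T/G), 39 (G/T).
39 of the 42 comparable sites match, so the percent identity is 39/42 × 100 = 92.86%.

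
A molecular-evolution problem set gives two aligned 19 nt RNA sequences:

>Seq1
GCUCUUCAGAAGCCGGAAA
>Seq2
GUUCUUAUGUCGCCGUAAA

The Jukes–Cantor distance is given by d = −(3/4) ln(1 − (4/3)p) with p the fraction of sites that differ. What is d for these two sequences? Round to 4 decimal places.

0.4099

Differing sites — 2:C/U; 7:C/A; 8:A/U; 10:A/U; 11:A/C; 16:G/U.
p = 6/19 = 0.315789.
d = −0.75 · ln(1 − (4/3)·0.315789) = −0.75 · ln(0.578948) = −0.75 · (-0.546543) = 0.4099.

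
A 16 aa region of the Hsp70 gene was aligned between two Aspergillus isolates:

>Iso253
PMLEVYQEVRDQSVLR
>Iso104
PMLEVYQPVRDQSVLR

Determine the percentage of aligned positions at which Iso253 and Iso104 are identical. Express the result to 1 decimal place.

93.8%

A single mismatch occurs at site 8 (E→P).
15 of the 16 sites match, so the percent identity is 15/16 × 100 = 93.8%.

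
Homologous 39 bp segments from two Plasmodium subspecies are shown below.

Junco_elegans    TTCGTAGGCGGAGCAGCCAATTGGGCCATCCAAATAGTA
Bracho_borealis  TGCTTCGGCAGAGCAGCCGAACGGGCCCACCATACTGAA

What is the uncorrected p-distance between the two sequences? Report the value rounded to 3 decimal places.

Differing sites — 2:T/G; 4:G/T; 6:A/C; 10:G/A; 19:A/G; 21:T/A; 22:T/C; 28:A/C; 29:T/A; 33:A/T; 35:T/C; 36:A/T; 38:T/A.
There are 13 differences over 39 sites, so p = 13/39 = 0.333.

0.333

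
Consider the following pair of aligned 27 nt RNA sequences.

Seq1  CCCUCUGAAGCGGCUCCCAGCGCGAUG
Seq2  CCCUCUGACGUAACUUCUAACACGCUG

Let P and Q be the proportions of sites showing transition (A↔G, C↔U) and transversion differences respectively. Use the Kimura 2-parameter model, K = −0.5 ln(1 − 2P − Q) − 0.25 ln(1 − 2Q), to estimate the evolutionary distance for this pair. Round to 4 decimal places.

0.4891

Mismatches occur at site 9 (A/C, transversion), site 11 (C/U, transition), site 12 (G/A, transition), site 13 (G/A, transition), site 16 (C/U, transition), site 18 (C/U, transition), site 20 (G/A, transition), site 22 (G/A, transition), site 25 (A/C, transversion).
Of the 9 differences, 7 transitions and 2 transversions over 27 sites: P = 7/27 = 0.259259, Q = 2/27 = 0.074074.
d = −0.5·ln(0.407408) − 0.25·ln(0.851852) = −0.5·(-0.897940) − 0.25·(-0.160342) = 0.4891.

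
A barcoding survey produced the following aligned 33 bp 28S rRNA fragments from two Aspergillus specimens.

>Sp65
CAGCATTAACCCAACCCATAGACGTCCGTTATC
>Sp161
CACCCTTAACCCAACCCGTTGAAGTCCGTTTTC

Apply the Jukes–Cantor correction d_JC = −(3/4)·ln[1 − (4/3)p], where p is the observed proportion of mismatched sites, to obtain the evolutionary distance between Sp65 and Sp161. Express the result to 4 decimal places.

Differing sites — 3:G/C; 5:A/C; 18:A/G; 20:A/T; 23:C/A; 31:A/T.
p = 6/33 = 0.181818.
d = −0.75 · ln(1 − (4/3)·0.181818) = −0.75 · ln(0.757576) = −0.75 · (-0.277631) = 0.2082.

0.2082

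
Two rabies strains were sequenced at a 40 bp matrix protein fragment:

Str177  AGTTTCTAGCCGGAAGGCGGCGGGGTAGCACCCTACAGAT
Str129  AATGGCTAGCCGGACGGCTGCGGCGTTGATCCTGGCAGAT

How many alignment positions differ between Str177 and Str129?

Mismatches occur at site 2 (G→A), site 4 (T→G), site 5 (T→G), site 15 (A→C), site 19 (G→T), site 24 (G→C), site 27 (A→T), site 29 (C→A), site 30 (A→T), site 33 (C→T), site 34 (T→G), site 35 (A→G).
That gives 12 mismatches out of 40 aligned sites, so the Hamming distance is 12.

12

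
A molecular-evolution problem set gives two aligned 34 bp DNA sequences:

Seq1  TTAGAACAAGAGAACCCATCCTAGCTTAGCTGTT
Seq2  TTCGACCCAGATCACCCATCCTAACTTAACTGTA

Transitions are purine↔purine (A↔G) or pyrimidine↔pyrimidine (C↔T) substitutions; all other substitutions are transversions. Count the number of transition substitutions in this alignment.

2

Differing sites — 3:A/C (Tv); 6:A/C (Tv); 8:A/C (Tv); 12:G/T (Tv); 13:A/C (Tv); 24:G/A (Ti); 29:G/A (Ti); 34:T/A (Tv).
Of the 8 differences, 2 transitions and 6 transversions, so the answer is 2.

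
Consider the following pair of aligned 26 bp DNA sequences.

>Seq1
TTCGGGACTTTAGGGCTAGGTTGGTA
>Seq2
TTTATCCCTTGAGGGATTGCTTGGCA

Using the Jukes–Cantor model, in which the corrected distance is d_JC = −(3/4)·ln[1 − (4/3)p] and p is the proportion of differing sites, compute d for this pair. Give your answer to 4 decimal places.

The sequences differ at positions 3 (C/T), 4 (G/A), 5 (G/T), 6 (G/C), 7 (A/C), 11 (T/G), 16 (C/A), 18 (A/T), 20 (G/C), 25 (T/C).
p = 10/26 = 0.384615.
d = −0.75 · ln(1 − (4/3)·0.384615) = −0.75 · ln(0.487180) = −0.75 · (-0.719122) = 0.5393.

0.5393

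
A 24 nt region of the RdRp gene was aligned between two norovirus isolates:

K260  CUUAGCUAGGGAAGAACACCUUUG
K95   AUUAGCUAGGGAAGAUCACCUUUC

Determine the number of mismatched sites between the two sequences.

3

Mismatches occur at site 1 (C/A), site 16 (A/U), site 24 (G/C).
That gives 3 mismatches out of 24 aligned sites, so the Hamming distance is 3.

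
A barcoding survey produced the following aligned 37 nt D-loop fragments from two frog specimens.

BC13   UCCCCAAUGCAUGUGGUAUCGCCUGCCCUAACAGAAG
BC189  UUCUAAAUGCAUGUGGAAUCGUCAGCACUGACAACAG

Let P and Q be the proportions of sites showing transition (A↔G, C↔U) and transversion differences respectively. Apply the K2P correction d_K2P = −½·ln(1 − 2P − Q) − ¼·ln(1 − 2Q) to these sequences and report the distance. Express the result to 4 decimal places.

0.3387

Differing sites — 2:C/U (Ti); 4:C/U (Ti); 5:C/A (Tv); 17:U/A (Tv); 22:C/U (Ti); 24:U/A (Tv); 27:C/A (Tv); 30:A/G (Ti); 34:G/A (Ti); 35:A/C (Tv).
Of the 10 differences, 5 transitions and 5 transversions over 37 sites: P = 5/37 = 0.135135, Q = 5/37 = 0.135135.
d = −0.5·ln(0.594595) − 0.25·ln(0.729730) = −0.5·(-0.519875) − 0.25·(-0.315081) = 0.3387.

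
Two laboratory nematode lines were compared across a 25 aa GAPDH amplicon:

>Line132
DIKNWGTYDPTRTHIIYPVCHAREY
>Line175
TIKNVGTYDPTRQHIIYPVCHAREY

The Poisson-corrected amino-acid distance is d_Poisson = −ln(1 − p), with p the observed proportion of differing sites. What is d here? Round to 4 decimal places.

0.1278

The sequences differ at positions 1 (D/T), 5 (W/V), 13 (T/Q).
p = 3/25 = 0.120000.
d = −ln(1 − 0.120000) = −ln(0.880000) = 0.1278.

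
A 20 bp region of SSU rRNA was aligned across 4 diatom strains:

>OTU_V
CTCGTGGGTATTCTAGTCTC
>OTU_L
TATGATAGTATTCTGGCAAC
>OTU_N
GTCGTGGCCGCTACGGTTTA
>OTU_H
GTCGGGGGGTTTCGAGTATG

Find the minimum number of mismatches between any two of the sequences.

7

Pairwise Hamming distances:
  OTU_V vs OTU_L: 10
  OTU_V vs OTU_N: 10
  OTU_V vs OTU_H: 7
  OTU_L vs OTU_N: 16
  OTU_L vs OTU_H: 13
  OTU_N vs OTU_H: 10
The smallest is 7, between OTU_V and OTU_H.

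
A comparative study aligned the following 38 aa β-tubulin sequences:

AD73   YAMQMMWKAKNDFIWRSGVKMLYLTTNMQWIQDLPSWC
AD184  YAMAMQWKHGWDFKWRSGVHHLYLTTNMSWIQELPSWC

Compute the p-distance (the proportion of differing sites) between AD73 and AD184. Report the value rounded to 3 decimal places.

The sequences differ at positions 4 (Q/A), 6 (M/Q), 9 (A/H), 10 (K/G), 11 (N/W), 14 (I/K), 20 (K/H), 21 (M/H), 29 (Q/S), 33 (D/E).
There are 10 differences over 38 sites, so p = 10/38 = 0.263.

0.263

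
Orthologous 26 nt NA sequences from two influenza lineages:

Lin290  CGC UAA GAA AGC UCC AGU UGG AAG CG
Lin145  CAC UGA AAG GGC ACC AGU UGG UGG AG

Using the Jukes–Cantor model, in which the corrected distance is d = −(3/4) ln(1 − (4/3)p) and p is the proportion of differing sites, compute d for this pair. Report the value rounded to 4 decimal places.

0.4643

The sequences differ at positions 2 (G/A), 5 (A/G), 7 (G/A), 9 (A/G), 10 (A/G), 13 (U/A), 22 (A/U), 23 (A/G), 25 (C/A).
p = 9/26 = 0.346154.
d = −0.75 · ln(1 − (4/3)·0.346154) = −0.75 · ln(0.538461) = −0.75 · (-0.619040) = 0.4643.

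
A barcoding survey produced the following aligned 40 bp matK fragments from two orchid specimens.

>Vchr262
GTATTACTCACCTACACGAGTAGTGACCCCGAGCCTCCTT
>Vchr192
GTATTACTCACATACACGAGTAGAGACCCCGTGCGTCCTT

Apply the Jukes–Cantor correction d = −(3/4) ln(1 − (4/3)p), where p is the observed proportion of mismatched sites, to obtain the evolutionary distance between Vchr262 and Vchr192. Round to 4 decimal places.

0.1073

Mismatches occur at site 12 (C↔A), site 24 (T↔A), site 32 (A↔T), site 35 (C↔G).
p = 4/40 = 0.100000.
d = −0.75 · ln(1 − (4/3)·0.100000) = −0.75 · ln(0.866667) = −0.75 · (-0.143100) = 0.1073.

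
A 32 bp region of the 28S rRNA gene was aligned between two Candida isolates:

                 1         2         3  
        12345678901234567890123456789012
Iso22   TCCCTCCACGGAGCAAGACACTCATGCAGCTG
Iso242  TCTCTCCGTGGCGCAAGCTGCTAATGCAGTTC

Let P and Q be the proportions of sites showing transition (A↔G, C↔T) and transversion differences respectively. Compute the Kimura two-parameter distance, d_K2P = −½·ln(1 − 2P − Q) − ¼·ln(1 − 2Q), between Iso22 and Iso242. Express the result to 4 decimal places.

Mismatches occur at site 3 (C/T, transition), site 8 (A/G, transition), site 9 (C/T, transition), site 12 (A/C, transversion), site 18 (A/C, transversion), site 19 (C/T, transition), site 20 (A/G, transition), site 23 (C/A, transversion), site 30 (C/T, transition), site 32 (G/C, transversion).
Of the 10 differences, 6 transitions and 4 transversions over 32 sites: P = 6/32 = 0.187500, Q = 4/32 = 0.125000.
d = −0.5·ln(0.500000) − 0.25·ln(0.750000) = −0.5·(-0.693147) − 0.25·(-0.287682) = 0.4185.

0.4185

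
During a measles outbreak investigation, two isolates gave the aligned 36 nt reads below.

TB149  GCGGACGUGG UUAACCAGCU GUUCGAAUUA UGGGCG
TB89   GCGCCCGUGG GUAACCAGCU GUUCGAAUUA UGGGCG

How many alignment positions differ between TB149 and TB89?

3

Differing sites — 4:G/C; 5:A/C; 11:U/G.
That gives 3 mismatches out of 36 aligned sites, so the Hamming distance is 3.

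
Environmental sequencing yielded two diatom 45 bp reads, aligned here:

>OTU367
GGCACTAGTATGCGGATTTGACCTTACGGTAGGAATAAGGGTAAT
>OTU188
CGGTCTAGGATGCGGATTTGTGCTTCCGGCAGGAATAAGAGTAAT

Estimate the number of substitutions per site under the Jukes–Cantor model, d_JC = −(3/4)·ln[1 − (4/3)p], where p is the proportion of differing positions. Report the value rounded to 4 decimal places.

0.2326

The sequences differ at positions 1 (G/C), 3 (C/G), 4 (A/T), 9 (T/G), 21 (A/T), 22 (C/G), 26 (A/C), 30 (T/C), 40 (G/A).
p = 9/45 = 0.200000.
d = −0.75 · ln(1 − (4/3)·0.200000) = −0.75 · ln(0.733333) = −0.75 · (-0.310155) = 0.2326.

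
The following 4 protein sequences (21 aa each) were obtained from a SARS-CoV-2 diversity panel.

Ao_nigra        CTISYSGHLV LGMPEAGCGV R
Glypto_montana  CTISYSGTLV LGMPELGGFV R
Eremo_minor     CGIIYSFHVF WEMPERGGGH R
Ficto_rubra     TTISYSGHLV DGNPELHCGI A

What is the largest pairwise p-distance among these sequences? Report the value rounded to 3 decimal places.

Pairwise Hamming distances:
  Ao_nigra vs Glypto_montana: 4
  Ao_nigra vs Eremo_minor: 10
  Ao_nigra vs Ficto_rubra: 7
  Glypto_montana vs Eremo_minor: 11
  Glypto_montana vs Ficto_rubra: 9
  Eremo_minor vs Ficto_rubra: 14
The largest is 14 mismatches, between Eremo_minor and Ficto_rubra; p = 14/21 = 0.667.

0.667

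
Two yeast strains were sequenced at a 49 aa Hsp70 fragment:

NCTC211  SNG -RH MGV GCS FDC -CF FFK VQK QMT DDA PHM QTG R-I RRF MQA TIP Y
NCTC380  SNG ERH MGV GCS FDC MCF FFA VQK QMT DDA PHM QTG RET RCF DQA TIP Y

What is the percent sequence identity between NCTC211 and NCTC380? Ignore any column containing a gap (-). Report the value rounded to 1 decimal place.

91.3%

Excluding the 3 gap columns leaves 46 comparable sites.
Differing sites — 21:K/A; 39:I/T; 41:R/C; 43:M/D.
42 of the 46 comparable sites match, so the percent identity is 42/46 × 100 = 91.3%.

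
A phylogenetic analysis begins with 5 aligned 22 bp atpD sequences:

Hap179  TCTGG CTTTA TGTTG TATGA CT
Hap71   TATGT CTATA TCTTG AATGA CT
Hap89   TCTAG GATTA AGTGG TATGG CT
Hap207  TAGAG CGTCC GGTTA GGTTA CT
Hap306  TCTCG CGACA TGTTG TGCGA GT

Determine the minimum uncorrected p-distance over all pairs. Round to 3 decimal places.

0.227

Pairwise Hamming distances:
  Hap179 vs Hap71: 5
  Hap179 vs Hap89: 6
  Hap179 vs Hap207: 11
  Hap179 vs Hap306: 7
  Hap71 vs Hap89: 11
  Hap71 vs Hap207: 13
  Hap71 vs Hap306: 10
  Hap89 vs Hap207: 13
  Hap89 vs Hap306: 11
  Hap207 vs Hap306: 11
The smallest is 5 mismatches, between Hap179 and Hap71; p = 5/22 = 0.227.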